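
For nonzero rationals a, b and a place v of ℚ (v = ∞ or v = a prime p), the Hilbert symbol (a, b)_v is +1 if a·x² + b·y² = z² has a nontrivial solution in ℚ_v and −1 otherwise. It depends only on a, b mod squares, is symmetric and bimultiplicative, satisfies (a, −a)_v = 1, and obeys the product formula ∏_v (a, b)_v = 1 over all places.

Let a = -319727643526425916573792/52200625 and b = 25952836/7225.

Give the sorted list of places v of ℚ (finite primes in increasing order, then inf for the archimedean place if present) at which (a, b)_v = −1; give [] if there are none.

[13, 29]

(a, b) ≡ (-32422, 6488209) mod (ℚ^×)²; places V = {2, 5, 7, 11, 13, 17, 29, 37, 41, 43, 47, ∞}.
(a,b)_2: α=5, β=2; u≡5, v≡1 (mod 8); ε(u)ε(v)=0·0, αω(v)=5·0, βω(u)=2·1; sum ≡ 0  ⇒  +1.
(a,b)_37: α=2, u≡16; β=1, v≡13 (mod 37); (16|37)=+1, (13|37)=-1; sign (−1)^0·+1^1·-1^2 = +1.
(a,b)_11: α=4, u≡8; β=0, v≡7 (mod 11); (8|11)=-1, (7|11)=-1; sign (−1)^0·-1^0·-1^4 = +1.
(a,b)_41: α=2, u≡4; β=1, v≡27 (mod 41); (4|41)=+1, (27|41)=-1; sign (−1)^0·+1^1·-1^2 = +1.
(a,b)_47: α=2, u≡12; β=1, v≡12 (mod 47); (12|47)=+1, (12|47)=+1; sign (−1)^0·+1^1·+1^2 = +1.
(a,b)_5: α=-4, u≡3; β=-2, v≡4 (mod 5); (3|5)=-1, (4|5)=+1; sign (−1)^0·-1^-2·+1^-4 = +1.
(a,b)_29: α=1, u≡20; β=0, v≡10 (mod 29); (20|29)=+1, (10|29)=-1; sign (−1)^0·+1^0·-1^1 = -1.
(a,b)_43: α=1, u≡18; β=0, v≡14 (mod 43); (18|43)=-1, (14|43)=+1; sign (−1)^0·-1^0·+1^1 = +1.
(a,b)_7: α=2, u≡4; β=1, v≡5 (mod 7); (4|7)=+1, (5|7)=-1; sign (−1)^0·+1^1·-1^2 = +1.
(a,b)_∞: sgn(-32422)=−, sgn(6488209)=+, so +1.
(a,b)_17: α=-4, u≡11; β=-2, v≡3 (mod 17); (11|17)=-1, (3|17)=-1; sign (−1)^0·-1^-2·-1^-4 = +1.
(a,b)_13: α=3, u≡5; β=1, v≡4 (mod 13); (5|13)=-1, (4|13)=+1; sign (−1)^0·-1^1·+1^3 = -1.
Ram(-32422, 6488209) = {13, 29}; no ℚ_13-point on the conic.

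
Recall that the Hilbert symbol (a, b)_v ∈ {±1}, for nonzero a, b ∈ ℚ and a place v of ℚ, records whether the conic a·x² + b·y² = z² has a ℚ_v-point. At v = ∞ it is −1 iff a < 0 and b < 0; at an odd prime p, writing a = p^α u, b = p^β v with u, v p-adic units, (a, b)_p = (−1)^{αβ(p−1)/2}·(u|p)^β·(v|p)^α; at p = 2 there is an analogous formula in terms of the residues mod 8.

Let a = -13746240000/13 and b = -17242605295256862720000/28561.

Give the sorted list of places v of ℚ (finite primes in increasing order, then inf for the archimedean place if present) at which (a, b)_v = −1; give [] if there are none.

[2, 3, 37, inf]

Mod squares: a ≡ -124098, b ≡ -43. Check v ∈ {∞, 2, 3, 5, 13, 29, 37, 43}.
v=5: a=5^4·(≡2), b=5^4·(≡3) mod 5; (2|5)=-1, (3|5)=-1; (−1)^{4·4·2}·(-1)^4·(-1)^4 = +1.
v=29: a=29^0·(≡7), b=29^2·(≡21) mod 29; (7|29)=+1, (21|29)=-1; (−1)^{0·2·14}·(+1)^2·(-1)^0 = +1.
v=43: a=43^1·(≡41), b=43^1·(≡30) mod 43; (41|43)=+1, (30|43)=-1; (−1)^{1·1·21}·(+1)^1·(-1)^1 = +1.
v=∞: -124098 < 0 and -43 < 0  ⇒  (a,b)_∞ = -1.
v=37: a=37^1·(≡14), b=37^2·(≡19) mod 37; (14|37)=-1, (19|37)=-1; (−1)^{1·2·18}·(-1)^2·(-1)^1 = -1.
v=3: a=3^3·(≡1), b=3^12·(≡2) mod 3; (1|3)=+1, (2|3)=-1; (−1)^{3·12·1}·(+1)^12·(-1)^3 = -1.
v=2: v_2(a)=9, v_2(b)=20; units ≡ 7, 5 (mod 8); ε·ε+αω+βω = 1·0+9·1+20·0 ≡ 1  ⇒  (a,b)_2 = -1.
v=13: a=13^-1·(≡1), b=13^-4·(≡4) mod 13; (1|13)=+1, (4|13)=+1; (−1)^{-1·-4·6}·(+1)^-4·(+1)^-1 = +1.
(-124098, -43 / ℚ) ramifies at {2, 3, 37, ∞}: a division algebra.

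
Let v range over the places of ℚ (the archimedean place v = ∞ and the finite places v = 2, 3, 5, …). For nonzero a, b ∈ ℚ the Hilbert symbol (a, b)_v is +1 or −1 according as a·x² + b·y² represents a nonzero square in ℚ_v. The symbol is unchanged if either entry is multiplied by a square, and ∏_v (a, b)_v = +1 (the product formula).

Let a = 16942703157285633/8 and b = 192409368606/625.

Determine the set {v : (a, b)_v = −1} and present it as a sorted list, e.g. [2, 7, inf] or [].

[19, 31]

Mod squares: a ≡ 121394, b ≡ 239134. Check v ∈ {∞, 2, 3, 5, 7, 13, 19, 23, 29, 31}.
v=19: a=19^2·(≡14), b=19^1·(≡12) mod 19; (14|19)=-1, (12|19)=-1; (−1)^{2·1·9}·(-1)^1·(-1)^2 = -1.
v=7: a=7^1·(≡5), b=7^1·(≡1) mod 7; (5|7)=-1, (1|7)=+1; (−1)^{1·1·3}·(-1)^1·(+1)^1 = +1.
v=23: a=23^3·(≡19), b=23^2·(≡8) mod 23; (19|23)=-1, (8|23)=+1; (−1)^{3·2·11}·(-1)^2·(+1)^3 = +1.
v=3: a=3^2·(≡2), b=3^2·(≡1) mod 3; (2|3)=-1, (1|3)=+1; (−1)^{2·2·1}·(-1)^2·(+1)^2 = +1.
v=31: a=31^2·(≡21), b=31^1·(≡27) mod 31; (21|31)=-1, (27|31)=-1; (−1)^{2·1·15}·(-1)^1·(-1)^2 = -1.
v=29: a=29^1·(≡14), b=29^1·(≡17) mod 29; (14|29)=-1, (17|29)=-1; (−1)^{1·1·14}·(-1)^1·(-1)^1 = +1.
v=∞: 121394 > 0 and 239134 > 0  ⇒  (a,b)_∞ = +1.
v=13: a=13^3·(≡12), b=13^2·(≡10) mod 13; (12|13)=+1, (10|13)=+1; (−1)^{3·2·6}·(+1)^2·(+1)^3 = +1.
v=2: v_2(a)=-3, v_2(b)=1; units ≡ 1, 7 (mod 8); ε·ε+αω+βω = 0·1+-3·0+1·0 ≡ 0  ⇒  (a,b)_2 = +1.
v=5: a=5^0·(≡1), b=5^-4·(≡1) mod 5; (1|5)=+1, (1|5)=+1; (−1)^{0·-4·2}·(+1)^-4·(+1)^0 = +1.
(121394, 239134 / ℚ) ramifies at {19, 31}: a division algebra.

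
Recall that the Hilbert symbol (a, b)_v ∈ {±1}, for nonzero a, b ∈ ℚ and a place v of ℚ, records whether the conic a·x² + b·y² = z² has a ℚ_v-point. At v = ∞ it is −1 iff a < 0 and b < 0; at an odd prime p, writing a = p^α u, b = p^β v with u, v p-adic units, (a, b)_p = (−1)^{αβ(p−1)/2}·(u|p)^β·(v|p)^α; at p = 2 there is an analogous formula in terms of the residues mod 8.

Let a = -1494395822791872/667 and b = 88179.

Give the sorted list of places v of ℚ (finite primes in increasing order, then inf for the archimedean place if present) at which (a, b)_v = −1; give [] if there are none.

Mod squares: a ≡ -2003001, b ≡ 88179. Check v ∈ {∞, 2, 3, 7, 11, 13, 17, 19, 23, 29}.
v=29: a=29^-1·(≡5), b=29^0·(≡19) mod 29; (5|29)=+1, (19|29)=-1; (−1)^{-1·0·14}·(+1)^0·(-1)^-1 = -1.
v=23: a=23^-1·(≡17), b=23^0·(≡20) mod 23; (17|23)=-1, (20|23)=-1; (−1)^{-1·0·11}·(-1)^0·(-1)^-1 = -1.
v=7: a=7^3·(≡5), b=7^1·(≡4) mod 7; (5|7)=-1, (4|7)=+1; (−1)^{3·1·3}·(-1)^1·(+1)^3 = +1.
v=19: a=19^2·(≡17), b=19^1·(≡5) mod 19; (17|19)=+1, (5|19)=+1; (−1)^{2·1·9}·(+1)^1·(+1)^2 = +1.
v=13: a=13^3·(≡3), b=13^1·(≡10) mod 13; (3|13)=+1, (10|13)=+1; (−1)^{3·1·6}·(+1)^1·(+1)^3 = +1.
v=11: a=11^1·(≡9), b=11^0·(≡3) mod 11; (9|11)=+1, (3|11)=+1; (−1)^{1·0·5}·(+1)^0·(+1)^1 = +1.
v=3: a=3^3·(≡1), b=3^1·(≡2) mod 3; (1|3)=+1, (2|3)=-1; (−1)^{3·1·1}·(+1)^1·(-1)^3 = +1.
v=∞: -2003001 < 0 and 88179 > 0  ⇒  (a,b)_∞ = +1.
v=17: a=17^2·(≡10), b=17^1·(≡2) mod 17; (10|17)=-1, (2|17)=+1; (−1)^{2·1·8}·(-1)^1·(+1)^2 = -1.
v=2: v_2(a)=6, v_2(b)=0; units ≡ 7, 3 (mod 8); ε·ε+αω+βω = 1·1+6·1+0·0 ≡ 1  ⇒  (a,b)_2 = -1.
Ram(-2003001, 88179) = {2, 17, 23, 29}; no ℚ_2-point on the conic.

[2, 17, 23, 29]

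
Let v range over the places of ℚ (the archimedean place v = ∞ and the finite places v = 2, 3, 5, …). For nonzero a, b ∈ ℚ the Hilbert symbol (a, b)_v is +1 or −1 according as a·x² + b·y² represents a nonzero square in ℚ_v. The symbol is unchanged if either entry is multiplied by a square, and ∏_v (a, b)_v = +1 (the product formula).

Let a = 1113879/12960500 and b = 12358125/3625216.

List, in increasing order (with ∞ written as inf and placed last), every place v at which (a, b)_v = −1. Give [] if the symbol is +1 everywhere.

[5, 13]

(a, b) ≡ (195, 13) mod (ℚ^×)²; places V = {2, 3, 5, 7, 13, 17, 23, ∞}.
(a,b)_13: α=5, u≡6; β=3, v≡10 (mod 13); (6|13)=-1, (10|13)=+1; sign (−1)^0·-1^3·+1^5 = -1.
(a,b)_17: α=0, u≡15; β=-2, v≡4 (mod 17); (15|17)=+1, (4|17)=+1; sign (−1)^0·+1^-2·+1^0 = +1.
(a,b)_∞: sgn(195)=+, sgn(13)=+, so +1.
(a,b)_5: α=-3, u≡1; β=4, v≡3 (mod 5); (1|5)=+1, (3|5)=-1; sign (−1)^0·+1^4·-1^-3 = -1.
(a,b)_3: α=1, u≡2; β=2, v≡1 (mod 3); (2|3)=-1, (1|3)=+1; sign (−1)^0·-1^2·+1^1 = +1.
(a,b)_2: α=-2, β=-8; u≡3, v≡5 (mod 8); ε(u)ε(v)=1·0, αω(v)=-2·1, βω(u)=-8·1; sum ≡ 0  ⇒  +1.
(a,b)_7: α=-2, u≡5; β=-2, v≡3 (mod 7); (5|7)=-1, (3|7)=-1; sign (−1)^0·-1^-2·-1^-2 = +1.
(a,b)_23: α=-2, u≡7; β=0, v≡9 (mod 23); (7|23)=-1, (9|23)=+1; sign (−1)^0·-1^0·+1^-2 = +1.
(195, 13 / ℚ) ramifies at {5, 13}: a division algebra.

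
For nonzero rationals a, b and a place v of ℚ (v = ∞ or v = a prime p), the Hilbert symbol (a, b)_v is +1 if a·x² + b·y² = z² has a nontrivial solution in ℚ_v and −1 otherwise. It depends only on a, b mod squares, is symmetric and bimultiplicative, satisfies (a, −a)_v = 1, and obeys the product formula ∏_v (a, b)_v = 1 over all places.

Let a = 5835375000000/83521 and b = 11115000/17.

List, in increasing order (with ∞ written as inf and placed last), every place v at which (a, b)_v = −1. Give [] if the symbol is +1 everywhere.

[2, 5, 7, 13, 17, 19]

(a, b) ≡ (25935, 8398) mod (ℚ^×)²; places V = {2, 3, 5, 7, 13, 17, 19, ∞}.
(a,b)_3: α=3, u≡2; β=2, v≡1 (mod 3); (2|3)=-1, (1|3)=+1; sign (−1)^0·-1^2·+1^3 = +1.
(a,b)_19: α=1, u≡5; β=1, v≡5 (mod 19); (5|19)=+1, (5|19)=+1; sign (−1)^1·+1^1·+1^1 = -1.
(a,b)_2: α=6, β=3; u≡7, v≡7 (mod 8); ε(u)ε(v)=1·1, αω(v)=6·0, βω(u)=3·0; sum ≡ 1  ⇒  -1.
(a,b)_7: α=1, u≡4; β=0, v≡5 (mod 7); (4|7)=+1, (5|7)=-1; sign (−1)^0·+1^0·-1^1 = -1.
(a,b)_13: α=1, u≡7; β=1, v≡4 (mod 13); (7|13)=-1, (4|13)=+1; sign (−1)^0·-1^1·+1^1 = -1.
(a,b)_5: α=9, u≡2; β=4, v≡2 (mod 5); (2|5)=-1, (2|5)=-1; sign (−1)^0·-1^4·-1^9 = -1.
(a,b)_17: α=-4, u≡3; β=-1, v≡9 (mod 17); (3|17)=-1, (9|17)=+1; sign (−1)^0·-1^-1·+1^-4 = -1.
(a,b)_∞: sgn(25935)=+, sgn(8398)=+, so +1.
(25935, 8398 / ℚ) ramifies at {2, 5, 7, 13, 17, 19}: a division algebra.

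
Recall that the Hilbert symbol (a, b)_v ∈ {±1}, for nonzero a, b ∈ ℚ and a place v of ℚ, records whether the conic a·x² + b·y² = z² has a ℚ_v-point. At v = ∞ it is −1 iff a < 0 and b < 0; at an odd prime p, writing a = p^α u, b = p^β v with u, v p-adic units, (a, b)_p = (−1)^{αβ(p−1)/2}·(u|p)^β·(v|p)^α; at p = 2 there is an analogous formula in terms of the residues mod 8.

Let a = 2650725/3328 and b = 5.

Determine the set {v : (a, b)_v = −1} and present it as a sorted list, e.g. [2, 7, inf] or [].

(a, b) ≡ (17017, 5) mod (ℚ^×)²; places V = {2, 3, 5, 7, 11, 13, 17, ∞}.
(a,b)_2: α=-8, β=0; u≡1, v≡5 (mod 8); ε(u)ε(v)=0·0, αω(v)=-8·1, βω(u)=0·0; sum ≡ 0  ⇒  +1.
(a,b)_7: α=1, u≡1; β=0, v≡5 (mod 7); (1|7)=+1, (5|7)=-1; sign (−1)^0·+1^0·-1^1 = -1.
(a,b)_3: α=4, u≡1; β=0, v≡2 (mod 3); (1|3)=+1, (2|3)=-1; sign (−1)^0·+1^0·-1^4 = +1.
(a,b)_∞: sgn(17017)=+, sgn(5)=+, so +1.
(a,b)_13: α=-1, u≡10; β=0, v≡5 (mod 13); (10|13)=+1, (5|13)=-1; sign (−1)^0·+1^0·-1^-1 = -1.
(a,b)_5: α=2, u≡3; β=1, v≡1 (mod 5); (3|5)=-1, (1|5)=+1; sign (−1)^0·-1^1·+1^2 = -1.
(a,b)_17: α=1, u≡4; β=0, v≡5 (mod 17); (4|17)=+1, (5|17)=-1; sign (−1)^0·+1^0·-1^1 = -1.
(a,b)_11: α=1, u≡7; β=0, v≡5 (mod 11); (7|11)=-1, (5|11)=+1; sign (−1)^0·-1^0·+1^1 = +1.
|Ram(17017, 5)| = 4, even; anisotropic at {5, 7, 13, 17}.

[5, 7, 13, 17]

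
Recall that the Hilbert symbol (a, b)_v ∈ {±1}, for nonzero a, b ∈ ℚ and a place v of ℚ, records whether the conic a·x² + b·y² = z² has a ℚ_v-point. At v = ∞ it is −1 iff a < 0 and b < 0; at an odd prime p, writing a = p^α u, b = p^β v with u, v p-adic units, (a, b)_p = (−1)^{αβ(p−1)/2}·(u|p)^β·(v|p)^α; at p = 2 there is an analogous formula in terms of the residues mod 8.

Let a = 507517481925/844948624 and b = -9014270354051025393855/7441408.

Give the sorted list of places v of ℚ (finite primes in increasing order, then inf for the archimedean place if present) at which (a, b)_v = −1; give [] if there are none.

[5, 17, 29, 43]

(a, b) ≡ (493, -10965) mod (ℚ^×)²; places V = {2, 3, 5, 7, 13, 17, 23, 29, 31, 41, 43, ∞}.
(a,b)_17: α=1, u≡6; β=3, v≡1 (mod 17); (6|17)=-1, (1|17)=+1; sign (−1)^0·-1^3·+1^1 = -1.
(a,b)_29: α=1, u≡11; β=4, v≡15 (mod 29); (11|29)=-1, (15|29)=-1; sign (−1)^0·-1^4·-1^1 = -1.
(a,b)_13: α=-4, u≡10; β=-2, v≡8 (mod 13); (10|13)=+1, (8|13)=-1; sign (−1)^0·+1^-2·-1^-4 = +1.
(a,b)_∞: sgn(493)=+, sgn(-10965)=−, so +1.
(a,b)_2: α=-4, β=-10; u≡5, v≡3 (mod 8); ε(u)ε(v)=0·1, αω(v)=-4·1, βω(u)=-10·1; sum ≡ 0  ⇒  +1.
(a,b)_5: α=2, u≡3; β=1, v≡3 (mod 5); (3|5)=-1, (3|5)=-1; sign (−1)^0·-1^1·-1^2 = -1.
(a,b)_23: α=2, u≡17; β=2, v≡18 (mod 23); (17|23)=-1, (18|23)=+1; sign (−1)^0·-1^2·+1^2 = +1.
(a,b)_41: α=0, u≡37; β=2, v≡25 (mod 41); (37|41)=+1, (25|41)=+1; sign (−1)^0·+1^2·+1^0 = +1.
(a,b)_31: α=2, u≡18; β=0, v≡25 (mod 31); (18|31)=+1, (25|31)=+1; sign (−1)^0·+1^0·+1^2 = +1.
(a,b)_43: α=-2, u≡8; β=-1, v≡30 (mod 43); (8|43)=-1, (30|43)=-1; sign (−1)^0·-1^-1·-1^-2 = -1.
(a,b)_7: α=0, u≡3; β=4, v≡1 (mod 7); (3|7)=-1, (1|7)=+1; sign (−1)^0·-1^4·+1^0 = +1.
(a,b)_3: α=4, u≡1; β=5, v≡2 (mod 3); (1|3)=+1, (2|3)=-1; sign (−1)^0·+1^5·-1^4 = +1.
|Ram(493, -10965)| = 4, even; anisotropic at {5, 17, 29, 43}.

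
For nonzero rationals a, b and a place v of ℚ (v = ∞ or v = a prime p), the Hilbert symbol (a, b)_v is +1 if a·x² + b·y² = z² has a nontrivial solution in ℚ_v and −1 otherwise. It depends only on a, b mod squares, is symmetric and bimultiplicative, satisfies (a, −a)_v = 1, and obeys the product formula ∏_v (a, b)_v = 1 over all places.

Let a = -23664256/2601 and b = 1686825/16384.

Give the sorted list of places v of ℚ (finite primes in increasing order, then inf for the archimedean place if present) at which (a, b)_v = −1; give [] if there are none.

Mod squares: a ≡ -154, b ≡ 17. Check v ∈ {∞, 2, 3, 5, 7, 11, 17}.
v=5: a=5^0·(≡4), b=5^2·(≡2) mod 5; (4|5)=+1, (2|5)=-1; (−1)^{0·2·2}·(+1)^2·(-1)^0 = +1.
v=17: a=17^-2·(≡15), b=17^1·(≡1) mod 17; (15|17)=+1, (1|17)=+1; (−1)^{-2·1·8}·(+1)^1·(+1)^-2 = +1.
v=3: a=3^-2·(≡2), b=3^4·(≡2) mod 3; (2|3)=-1, (2|3)=-1; (−1)^{-2·4·1}·(-1)^4·(-1)^-2 = +1.
v=2: v_2(a)=7, v_2(b)=-14; units ≡ 3, 1 (mod 8); ε·ε+αω+βω = 1·0+7·0+-14·1 ≡ 0  ⇒  (a,b)_2 = +1.
v=11: a=11^1·(≡8), b=11^0·(≡6) mod 11; (8|11)=-1, (6|11)=-1; (−1)^{1·0·5}·(-1)^0·(-1)^1 = -1.
v=∞: -154 < 0 and 17 > 0  ⇒  (a,b)_∞ = +1.
v=7: a=7^5·(≡5), b=7^2·(≡5) mod 7; (5|7)=-1, (5|7)=-1; (−1)^{5·2·3}·(-1)^2·(-1)^5 = -1.
|Ram(-154, 17)| = 2, even; anisotropic at {7, 11}.

[7, 11]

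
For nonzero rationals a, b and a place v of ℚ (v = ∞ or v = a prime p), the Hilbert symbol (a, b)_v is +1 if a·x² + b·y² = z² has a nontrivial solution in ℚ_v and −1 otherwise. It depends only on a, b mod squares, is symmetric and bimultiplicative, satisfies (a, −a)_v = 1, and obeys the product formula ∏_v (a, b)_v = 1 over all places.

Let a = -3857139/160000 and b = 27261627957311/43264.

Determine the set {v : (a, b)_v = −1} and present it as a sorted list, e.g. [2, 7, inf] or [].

(a, b) ≡ (-5291, 5157911) mod (ℚ^×)²; places V = {2, 3, 5, 11, 13, 19, 23, 29, 37, ∞}.
(a,b)_∞: sgn(-5291)=−, sgn(5157911)=+, so +1.
(a,b)_11: α=1, u≡4; β=5, v≡3 (mod 11); (4|11)=+1, (3|11)=+1; sign (−1)^1·+1^5·+1^1 = -1.
(a,b)_2: α=-8, β=-8; u≡5, v≡7 (mod 8); ε(u)ε(v)=0·1, αω(v)=-8·0, βω(u)=-8·1; sum ≡ 0  ⇒  +1.
(a,b)_5: α=-4, u≡1; β=0, v≡4 (mod 5); (1|5)=+1, (4|5)=+1; sign (−1)^0·+1^0·+1^-4 = +1.
(a,b)_19: α=0, u≡13; β=3, v≡5 (mod 19); (13|19)=-1, (5|19)=+1; sign (−1)^0·-1^3·+1^0 = -1.
(a,b)_3: α=6, u≡1; β=0, v≡2 (mod 3); (1|3)=+1, (2|3)=-1; sign (−1)^0·+1^0·-1^6 = +1.
(a,b)_29: α=0, u≡5; β=1, v≡26 (mod 29); (5|29)=+1, (26|29)=-1; sign (−1)^0·+1^1·-1^0 = +1.
(a,b)_13: α=1, u≡1; β=-2, v≡8 (mod 13); (1|13)=+1, (8|13)=-1; sign (−1)^0·+1^-2·-1^1 = -1.
(a,b)_37: α=1, u≡17; β=1, v≡31 (mod 37); (17|37)=-1, (31|37)=-1; sign (−1)^0·-1^1·-1^1 = +1.
(a,b)_23: α=0, u≡14; β=1, v≡7 (mod 23); (14|23)=-1, (7|23)=-1; sign (−1)^0·-1^1·-1^0 = -1.
|Ram(-5291, 5157911)| = 4, even; anisotropic at {11, 13, 19, 23}.

[11, 13, 19, 23]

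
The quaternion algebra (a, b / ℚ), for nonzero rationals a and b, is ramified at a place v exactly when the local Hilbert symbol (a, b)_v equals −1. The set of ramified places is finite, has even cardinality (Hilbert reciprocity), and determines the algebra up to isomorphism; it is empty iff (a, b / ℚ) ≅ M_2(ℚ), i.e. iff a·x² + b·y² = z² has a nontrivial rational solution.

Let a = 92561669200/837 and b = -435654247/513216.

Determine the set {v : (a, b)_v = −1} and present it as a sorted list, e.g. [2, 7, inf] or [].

(a, b) ≡ (40681641, -77) mod (ℚ^×)²; places V = {2, 3, 5, 7, 11, 13, 19, 23, 31, ∞}.
(a,b)_13: α=1, u≡12; β=0, v≡12 (mod 13); (12|13)=+1, (12|13)=+1; sign (−1)^0·+1^0·+1^1 = +1.
(a,b)_2: α=4, β=-6; u≡1, v≡3 (mod 8); ε(u)ε(v)=0·1, αω(v)=4·1, βω(u)=-6·0; sum ≡ 0  ⇒  +1.
(a,b)_31: α=-1, u≡25; β=0, v≡9 (mod 31); (25|31)=+1, (9|31)=+1; sign (−1)^0·+1^0·+1^-1 = +1.
(a,b)_5: α=2, u≡4; β=0, v≡3 (mod 5); (4|5)=+1, (3|5)=-1; sign (−1)^0·+1^0·-1^2 = +1.
(a,b)_3: α=-3, u≡1; β=-6, v≡1 (mod 3); (1|3)=+1, (1|3)=+1; sign (−1)^0·+1^-6·+1^-3 = +1.
(a,b)_19: α=1, u≡15; β=0, v≡3 (mod 19); (15|19)=-1, (3|19)=-1; sign (−1)^0·-1^0·-1^1 = -1.
(a,b)_∞: sgn(40681641)=+, sgn(-77)=−, so +1.
(a,b)_7: α=1, u≡2; β=7, v≡6 (mod 7); (2|7)=+1, (6|7)=-1; sign (−1)^1·+1^7·-1^1 = +1.
(a,b)_11: α=1, u≡8; β=-1, v≡1 (mod 11); (8|11)=-1, (1|11)=+1; sign (−1)^1·-1^-1·+1^1 = +1.
(a,b)_23: α=3, u≡21; β=2, v≡20 (mod 23); (21|23)=-1, (20|23)=-1; sign (−1)^0·-1^2·-1^3 = -1.
|Ram(40681641, -77)| = 2, even; anisotropic at {19, 23}.

[19, 23]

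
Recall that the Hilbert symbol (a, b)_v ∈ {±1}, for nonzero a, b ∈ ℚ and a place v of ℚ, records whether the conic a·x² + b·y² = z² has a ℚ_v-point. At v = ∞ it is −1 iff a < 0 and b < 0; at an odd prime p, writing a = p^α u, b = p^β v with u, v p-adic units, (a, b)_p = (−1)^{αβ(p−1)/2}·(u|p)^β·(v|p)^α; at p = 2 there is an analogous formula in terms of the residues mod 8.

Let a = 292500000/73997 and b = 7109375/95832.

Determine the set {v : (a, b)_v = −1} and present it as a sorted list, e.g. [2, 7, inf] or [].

(a, b) ≡ (10010, 10010) mod (ℚ^×)²; places V = {2, 3, 5, 7, 11, 13, 31, ∞}.
(a,b)_∞: sgn(10010)=+, sgn(10010)=+, so +1.
(a,b)_5: α=7, u≡2; β=7, v≡3 (mod 5); (2|5)=-1, (3|5)=-1; sign (−1)^0·-1^7·-1^7 = +1.
(a,b)_2: α=5, β=-3; u≡5, v≡5 (mod 8); ε(u)ε(v)=0·0, αω(v)=5·1, βω(u)=-3·1; sum ≡ 0  ⇒  +1.
(a,b)_7: α=-1, u≡2; β=1, v≡1 (mod 7); (2|7)=+1, (1|7)=+1; sign (−1)^1·+1^1·+1^-1 = -1.
(a,b)_3: α=2, u≡2; β=-2, v≡2 (mod 3); (2|3)=-1, (2|3)=-1; sign (−1)^0·-1^-2·-1^2 = +1.
(a,b)_13: α=1, u≡3; β=1, v≡12 (mod 13); (3|13)=+1, (12|13)=+1; sign (−1)^0·+1^1·+1^1 = +1.
(a,b)_31: α=-2, u≡8; β=0, v≡16 (mod 31); (8|31)=+1, (16|31)=+1; sign (−1)^0·+1^0·+1^-2 = +1.
(a,b)_11: α=-1, u≡2; β=-3, v≡7 (mod 11); (2|11)=-1, (7|11)=-1; sign (−1)^1·-1^-3·-1^-1 = -1.
Ram(10010, 10010) = {7, 11}; no ℚ_7-point on the conic.

[7, 11]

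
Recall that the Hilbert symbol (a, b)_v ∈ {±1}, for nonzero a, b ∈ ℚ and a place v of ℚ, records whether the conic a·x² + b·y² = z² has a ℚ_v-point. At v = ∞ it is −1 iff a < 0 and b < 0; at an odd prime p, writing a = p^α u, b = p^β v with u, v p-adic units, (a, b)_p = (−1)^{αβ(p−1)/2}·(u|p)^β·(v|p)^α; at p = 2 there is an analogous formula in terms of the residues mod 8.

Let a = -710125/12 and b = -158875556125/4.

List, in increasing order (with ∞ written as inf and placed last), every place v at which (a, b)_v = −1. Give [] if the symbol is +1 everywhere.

(a, b) ≡ (-85215, -28405) mod (ℚ^×)²; places V = {2, 3, 5, 11, 13, 19, 23, 43, ∞}.
(a,b)_3: α=-1, u≡2; β=0, v≡2 (mod 3); (2|3)=-1, (2|3)=-1; sign (−1)^0·-1^0·-1^-1 = -1.
(a,b)_13: α=1, u≡12; β=1, v≡3 (mod 13); (12|13)=+1, (3|13)=+1; sign (−1)^0·+1^1·+1^1 = +1.
(a,b)_43: α=0, u≡16; β=2, v≡3 (mod 43); (16|43)=+1, (3|43)=-1; sign (−1)^0·+1^2·-1^0 = +1.
(a,b)_11: α=0, u≡2; β=2, v≡6 (mod 11); (2|11)=-1, (6|11)=-1; sign (−1)^0·-1^2·-1^0 = +1.
(a,b)_2: α=-2, β=-2; u≡1, v≡3 (mod 8); ε(u)ε(v)=0·1, αω(v)=-2·1, βω(u)=-2·0; sum ≡ 0  ⇒  +1.
(a,b)_23: α=1, u≡5; β=1, v≡5 (mod 23); (5|23)=-1, (5|23)=-1; sign (−1)^1·-1^1·-1^1 = -1.
(a,b)_∞: sgn(-85215)=−, sgn(-28405)=−, so -1.
(a,b)_19: α=1, u≡3; β=1, v≡17 (mod 19); (3|19)=-1, (17|19)=+1; sign (−1)^1·-1^1·+1^1 = +1.
(a,b)_5: α=3, u≡2; β=3, v≡4 (mod 5); (2|5)=-1, (4|5)=+1; sign (−1)^0·-1^3·+1^3 = -1.
Ram(-85215, -28405) = {3, 5, 23, ∞}; no ℚ_3-point on the conic.

[3, 5, 23, inf]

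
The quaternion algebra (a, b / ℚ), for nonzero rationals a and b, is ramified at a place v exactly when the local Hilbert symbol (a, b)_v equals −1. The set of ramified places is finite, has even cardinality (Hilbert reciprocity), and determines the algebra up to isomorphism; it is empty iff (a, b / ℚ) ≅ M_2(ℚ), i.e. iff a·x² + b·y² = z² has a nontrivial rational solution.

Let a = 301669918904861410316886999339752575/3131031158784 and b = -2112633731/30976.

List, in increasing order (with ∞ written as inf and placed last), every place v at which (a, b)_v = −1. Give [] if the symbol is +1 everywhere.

[13, 29]

Mod squares: a ≡ 51127, b ≡ -16211. Check v ∈ {∞, 2, 3, 5, 7, 11, 13, 19, 29, 41, 43}.
v=∞: 51127 > 0 and -16211 < 0  ⇒  (a,b)_∞ = +1.
v=41: a=41^1·(≡19), b=41^0·(≡2) mod 41; (19|41)=-1, (2|41)=+1; (−1)^{1·0·20}·(-1)^0·(+1)^1 = +1.
v=2: v_2(a)=-32, v_2(b)=-8; units ≡ 7, 5 (mod 8); ε·ε+αω+βω = 1·0+-32·1+-8·0 ≡ 0  ⇒  (a,b)_2 = +1.
v=19: a=19^12·(≡7), b=19^4·(≡12) mod 19; (7|19)=+1, (12|19)=-1; (−1)^{12·4·9}·(+1)^4·(-1)^12 = +1.
v=5: a=5^2·(≡2), b=5^0·(≡4) mod 5; (2|5)=-1, (4|5)=+1; (−1)^{2·0·2}·(-1)^0·(+1)^2 = +1.
v=43: a=43^3·(≡22), b=43^1·(≡14) mod 43; (22|43)=-1, (14|43)=+1; (−1)^{3·1·21}·(-1)^1·(+1)^3 = +1.
v=29: a=29^3·(≡16), b=29^1·(≡10) mod 29; (16|29)=+1, (10|29)=-1; (−1)^{3·1·14}·(+1)^1·(-1)^3 = -1.
v=13: a=13^4·(≡2), b=13^1·(≡10) mod 13; (2|13)=-1, (10|13)=+1; (−1)^{4·1·6}·(-1)^1·(+1)^4 = -1.
v=7: a=7^4·(≡6), b=7^0·(≡2) mod 7; (6|7)=-1, (2|7)=+1; (−1)^{4·0·3}·(-1)^0·(+1)^4 = +1.
v=11: a=11^0·(≡10), b=11^-2·(≡4) mod 11; (10|11)=-1, (4|11)=+1; (−1)^{0·-2·5}·(-1)^-2·(+1)^0 = +1.
v=3: a=3^-6·(≡1), b=3^0·(≡1) mod 3; (1|3)=+1, (1|3)=+1; (−1)^{-6·0·1}·(+1)^0·(+1)^-6 = +1.
(51127, -16211 / ℚ) ramifies at {13, 29}: a division algebra.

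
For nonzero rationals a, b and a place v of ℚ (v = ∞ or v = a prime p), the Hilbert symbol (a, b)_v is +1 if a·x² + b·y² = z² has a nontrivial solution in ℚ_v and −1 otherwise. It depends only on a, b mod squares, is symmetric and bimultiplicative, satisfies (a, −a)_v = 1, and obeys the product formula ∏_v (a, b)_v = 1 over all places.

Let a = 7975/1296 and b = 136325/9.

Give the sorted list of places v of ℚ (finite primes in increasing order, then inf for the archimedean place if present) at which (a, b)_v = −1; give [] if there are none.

(a, b) ≡ (319, 5453) mod (ℚ^×)²; places V = {2, 3, 5, 7, 11, 19, 29, 41, ∞}.
(a,b)_3: α=-4, u≡1; β=-2, v≡2 (mod 3); (1|3)=+1, (2|3)=-1; sign (−1)^0·+1^-2·-1^-4 = +1.
(a,b)_2: α=-4, β=0; u≡7, v≡5 (mod 8); ε(u)ε(v)=1·0, αω(v)=-4·1, βω(u)=0·0; sum ≡ 0  ⇒  +1.
(a,b)_41: α=0, u≡32; β=1, v≡5 (mod 41); (32|41)=+1, (5|41)=+1; sign (−1)^0·+1^1·+1^0 = +1.
(a,b)_7: α=0, u≡2; β=1, v≡4 (mod 7); (2|7)=+1, (4|7)=+1; sign (−1)^0·+1^1·+1^0 = +1.
(a,b)_5: α=2, u≡4; β=2, v≡2 (mod 5); (4|5)=+1, (2|5)=-1; sign (−1)^0·+1^2·-1^2 = +1.
(a,b)_19: α=0, u≡13; β=1, v≡14 (mod 19); (13|19)=-1, (14|19)=-1; sign (−1)^0·-1^1·-1^0 = -1.
(a,b)_29: α=1, u≡21; β=0, v≡6 (mod 29); (21|29)=-1, (6|29)=+1; sign (−1)^0·-1^0·+1^1 = +1.
(a,b)_11: α=1, u≡6; β=0, v≡10 (mod 11); (6|11)=-1, (10|11)=-1; sign (−1)^0·-1^0·-1^1 = -1.
(a,b)_∞: sgn(319)=+, sgn(5453)=+, so +1.
(319, 5453 / ℚ) ramifies at {11, 19}: a division algebra.

[11, 19]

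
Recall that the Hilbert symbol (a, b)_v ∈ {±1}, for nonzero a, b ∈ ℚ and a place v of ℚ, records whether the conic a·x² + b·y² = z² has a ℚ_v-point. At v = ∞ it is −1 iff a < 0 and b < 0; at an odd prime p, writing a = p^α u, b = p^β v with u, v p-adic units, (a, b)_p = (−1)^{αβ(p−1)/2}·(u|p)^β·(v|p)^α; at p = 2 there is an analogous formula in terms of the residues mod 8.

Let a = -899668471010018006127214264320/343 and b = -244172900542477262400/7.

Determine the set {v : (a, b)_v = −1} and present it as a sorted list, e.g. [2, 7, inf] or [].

(a, b) ≡ (-7401602285, -59983) mod (ℚ^×)²; places V = {2, 3, 5, 7, 11, 19, 23, 29, 37, 41, ∞}.
(a,b)_5: α=1, u≡2; β=2, v≡2 (mod 5); (2|5)=-1, (2|5)=-1; sign (−1)^0·-1^2·-1^1 = -1.
(a,b)_19: α=3, u≡17; β=3, v≡11 (mod 19); (17|19)=+1, (11|19)=+1; sign (−1)^1·+1^3·+1^3 = -1.
(a,b)_∞: sgn(-7401602285)=−, sgn(-59983)=−, so -1.
(a,b)_11: α=1, u≡8; β=1, v≡5 (mod 11); (8|11)=-1, (5|11)=+1; sign (−1)^1·-1^1·+1^1 = +1.
(a,b)_7: α=-3, u≡1; β=-1, v≡5 (mod 7); (1|7)=+1, (5|7)=-1; sign (−1)^1·+1^-1·-1^-3 = +1.
(a,b)_3: α=10, u≡1; β=4, v≡2 (mod 3); (1|3)=+1, (2|3)=-1; sign (−1)^0·+1^4·-1^10 = +1.
(a,b)_23: α=3, u≡1; β=2, v≡3 (mod 23); (1|23)=+1, (3|23)=+1; sign (−1)^0·+1^2·+1^3 = +1.
(a,b)_29: α=3, u≡22; β=2, v≡19 (mod 29); (22|29)=+1, (19|29)=-1; sign (−1)^0·+1^2·-1^3 = -1.
(a,b)_2: α=16, β=6; u≡3, v≡1 (mod 8); ε(u)ε(v)=1·0, αω(v)=16·0, βω(u)=6·1; sum ≡ 0  ⇒  +1.
(a,b)_37: α=3, u≡28; β=2, v≡6 (mod 37); (28|37)=+1, (6|37)=-1; sign (−1)^0·+1^2·-1^3 = -1.
(a,b)_41: α=1, u≡2; β=1, v≡35 (mod 41); (2|41)=+1, (35|41)=-1; sign (−1)^0·+1^1·-1^1 = -1.
|Ram(-7401602285, -59983)| = 6, even; anisotropic at {5, 19, 29, 37, 41, ∞}.

[5, 19, 29, 37, 41, inf]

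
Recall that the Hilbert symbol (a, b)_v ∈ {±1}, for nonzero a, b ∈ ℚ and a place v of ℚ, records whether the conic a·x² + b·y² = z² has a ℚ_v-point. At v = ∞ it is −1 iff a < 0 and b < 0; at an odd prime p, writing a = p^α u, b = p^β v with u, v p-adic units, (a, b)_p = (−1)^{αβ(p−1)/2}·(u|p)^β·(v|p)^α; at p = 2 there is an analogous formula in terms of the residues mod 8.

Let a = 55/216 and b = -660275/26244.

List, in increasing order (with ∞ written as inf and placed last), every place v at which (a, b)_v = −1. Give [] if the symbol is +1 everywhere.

Mod squares: a ≡ 330, b ≡ -11. Check v ∈ {∞, 2, 3, 5, 7, 11}.
v=∞: 330 > 0 and -11 < 0  ⇒  (a,b)_∞ = +1.
v=11: a=11^1·(≡7), b=11^1·(≡10) mod 11; (7|11)=-1, (10|11)=-1; (−1)^{1·1·5}·(-1)^1·(-1)^1 = -1.
v=3: a=3^-3·(≡2), b=3^-8·(≡1) mod 3; (2|3)=-1, (1|3)=+1; (−1)^{-3·-8·1}·(-1)^-8·(+1)^-3 = +1.
v=7: a=7^0·(≡1), b=7^4·(≡5) mod 7; (1|7)=+1, (5|7)=-1; (−1)^{0·4·3}·(+1)^4·(-1)^0 = +1.
v=5: a=5^1·(≡1), b=5^2·(≡1) mod 5; (1|5)=+1, (1|5)=+1; (−1)^{1·2·2}·(+1)^2·(+1)^1 = +1.
v=2: v_2(a)=-3, v_2(b)=-2; units ≡ 5, 5 (mod 8); ε·ε+αω+βω = 0·0+-3·1+-2·1 ≡ 1  ⇒  (a,b)_2 = -1.
(330, -11 / ℚ) ramifies at {2, 11}: a division algebra.

[2, 11]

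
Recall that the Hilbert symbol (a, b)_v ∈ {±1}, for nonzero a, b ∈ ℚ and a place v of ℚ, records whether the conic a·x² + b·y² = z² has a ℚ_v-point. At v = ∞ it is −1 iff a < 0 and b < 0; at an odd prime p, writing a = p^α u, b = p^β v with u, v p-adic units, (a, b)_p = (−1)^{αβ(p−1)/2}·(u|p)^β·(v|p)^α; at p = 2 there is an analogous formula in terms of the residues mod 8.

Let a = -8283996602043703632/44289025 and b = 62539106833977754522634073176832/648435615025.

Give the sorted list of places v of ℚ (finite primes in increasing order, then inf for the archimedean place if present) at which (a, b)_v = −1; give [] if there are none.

[2, 31]

Mod squares: a ≡ -2093, b ≡ 13547. Check v ∈ {∞, 2, 3, 5, 7, 11, 13, 19, 23, 31, 43}.
v=∞: -2093 < 0 and 13547 > 0  ⇒  (a,b)_∞ = +1.
v=31: a=31^2·(≡30), b=31^3·(≡15) mod 31; (30|31)=-1, (15|31)=-1; (−1)^{2·3·15}·(-1)^3·(-1)^2 = -1.
v=13: a=13^1·(≡7), b=13^2·(≡4) mod 13; (7|13)=-1, (4|13)=+1; (−1)^{1·2·6}·(-1)^2·(+1)^1 = +1.
v=3: a=3^6·(≡1), b=3^8·(≡2) mod 3; (1|3)=+1, (2|3)=-1; (−1)^{6·8·1}·(+1)^8·(-1)^6 = +1.
v=43: a=43^2·(≡1), b=43^4·(≡20) mod 43; (1|43)=+1, (20|43)=-1; (−1)^{2·4·21}·(+1)^4·(-1)^2 = +1.
v=19: a=19^2·(≡11), b=19^3·(≡15) mod 19; (11|19)=+1, (15|19)=-1; (−1)^{2·3·9}·(+1)^3·(-1)^2 = +1.
v=11: a=11^-6·(≡10), b=11^-10·(≡7) mod 11; (10|11)=-1, (7|11)=-1; (−1)^{-6·-10·5}·(-1)^-10·(-1)^-6 = +1.
v=2: v_2(a)=4, v_2(b)=8; units ≡ 3, 3 (mod 8); ε·ε+αω+βω = 1·1+4·1+8·1 ≡ 1  ⇒  (a,b)_2 = -1.
v=5: a=5^-2·(≡3), b=5^-2·(≡2) mod 5; (3|5)=-1, (2|5)=-1; (−1)^{-2·-2·2}·(-1)^-2·(-1)^-2 = +1.
v=7: a=7^1·(≡4), b=7^2·(≡2) mod 7; (4|7)=+1, (2|7)=+1; (−1)^{1·2·3}·(+1)^2·(+1)^1 = +1.
v=23: a=23^3·(≡18), b=23^5·(≡10) mod 23; (18|23)=+1, (10|23)=-1; (−1)^{3·5·11}·(+1)^5·(-1)^3 = +1.
Ram(-2093, 13547) = {2, 31}; no ℚ_2-point on the conic.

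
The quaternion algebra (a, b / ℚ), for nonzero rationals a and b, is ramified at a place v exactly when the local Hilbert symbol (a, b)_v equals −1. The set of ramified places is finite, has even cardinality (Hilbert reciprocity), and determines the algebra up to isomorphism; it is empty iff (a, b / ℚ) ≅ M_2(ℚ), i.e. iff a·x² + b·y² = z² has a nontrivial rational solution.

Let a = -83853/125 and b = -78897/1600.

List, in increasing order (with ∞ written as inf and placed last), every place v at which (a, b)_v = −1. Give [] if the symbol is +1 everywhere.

Mod squares: a ≡ -385, b ≡ -273. Check v ∈ {∞, 2, 3, 5, 7, 11, 13, 17}.
v=∞: -385 < 0 and -273 < 0  ⇒  (a,b)_∞ = -1.
v=2: v_2(a)=0, v_2(b)=-6; units ≡ 7, 7 (mod 8); ε·ε+αω+βω = 1·1+0·0+-6·0 ≡ 1  ⇒  (a,b)_2 = -1.
v=11: a=11^3·(≡9), b=11^0·(≡10) mod 11; (9|11)=+1, (10|11)=-1; (−1)^{3·0·5}·(+1)^0·(-1)^3 = -1.
v=7: a=7^1·(≡2), b=7^1·(≡5) mod 7; (2|7)=+1, (5|7)=-1; (−1)^{1·1·3}·(+1)^1·(-1)^1 = +1.
v=5: a=5^-3·(≡2), b=5^-2·(≡2) mod 5; (2|5)=-1, (2|5)=-1; (−1)^{-3·-2·2}·(-1)^-2·(-1)^-3 = -1.
v=13: a=13^0·(≡11), b=13^1·(≡2) mod 13; (11|13)=-1, (2|13)=-1; (−1)^{0·1·6}·(-1)^1·(-1)^0 = -1.
v=3: a=3^2·(≡2), b=3^1·(≡2) mod 3; (2|3)=-1, (2|3)=-1; (−1)^{2·1·1}·(-1)^1·(-1)^2 = -1.
v=17: a=17^0·(≡7), b=17^2·(≡8) mod 17; (7|17)=-1, (8|17)=+1; (−1)^{0·2·8}·(-1)^2·(+1)^0 = +1.
|Ram(-385, -273)| = 6, even; anisotropic at {2, 3, 5, 11, 13, ∞}.

[2, 3, 5, 11, 13, inf]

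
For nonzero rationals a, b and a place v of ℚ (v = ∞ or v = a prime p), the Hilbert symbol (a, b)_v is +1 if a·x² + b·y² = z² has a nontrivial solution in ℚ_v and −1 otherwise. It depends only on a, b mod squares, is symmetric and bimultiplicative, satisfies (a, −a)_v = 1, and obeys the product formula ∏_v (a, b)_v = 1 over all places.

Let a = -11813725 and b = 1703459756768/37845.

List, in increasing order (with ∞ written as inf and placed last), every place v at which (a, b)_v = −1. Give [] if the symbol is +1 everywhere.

[17, 19]

(a, b) ≡ (-1309, 248710) mod (ℚ^×)²; places V = {2, 3, 5, 7, 11, 17, 19, 29, ∞}.
(a,b)_29: α=0, u≡5; β=-2, v≡23 (mod 29); (5|29)=+1, (23|29)=+1; sign (−1)^0·+1^-2·+1^0 = +1.
(a,b)_19: α=2, u≡12; β=3, v≡15 (mod 19); (12|19)=-1, (15|19)=-1; sign (−1)^0·-1^3·-1^2 = -1.
(a,b)_7: α=1, u≡4; β=3, v≡3 (mod 7); (4|7)=+1, (3|7)=-1; sign (−1)^1·+1^3·-1^1 = +1.
(a,b)_∞: sgn(-1309)=−, sgn(248710)=+, so +1.
(a,b)_3: α=0, u≡2; β=-2, v≡1 (mod 3); (2|3)=-1, (1|3)=+1; sign (−1)^0·-1^-2·+1^0 = +1.
(a,b)_17: α=1, u≡1; β=1, v≡5 (mod 17); (1|17)=+1, (5|17)=-1; sign (−1)^0·+1^1·-1^1 = -1.
(a,b)_2: α=0, β=5; u≡3, v≡3 (mod 8); ε(u)ε(v)=1·1, αω(v)=0·1, βω(u)=5·1; sum ≡ 0  ⇒  +1.
(a,b)_11: α=1, u≡10; β=3, v≡1 (mod 11); (10|11)=-1, (1|11)=+1; sign (−1)^1·-1^3·+1^1 = +1.
(a,b)_5: α=2, u≡1; β=-1, v≡2 (mod 5); (1|5)=+1, (2|5)=-1; sign (−1)^0·+1^-1·-1^2 = +1.
|Ram(-1309, 248710)| = 2, even; anisotropic at {17, 19}.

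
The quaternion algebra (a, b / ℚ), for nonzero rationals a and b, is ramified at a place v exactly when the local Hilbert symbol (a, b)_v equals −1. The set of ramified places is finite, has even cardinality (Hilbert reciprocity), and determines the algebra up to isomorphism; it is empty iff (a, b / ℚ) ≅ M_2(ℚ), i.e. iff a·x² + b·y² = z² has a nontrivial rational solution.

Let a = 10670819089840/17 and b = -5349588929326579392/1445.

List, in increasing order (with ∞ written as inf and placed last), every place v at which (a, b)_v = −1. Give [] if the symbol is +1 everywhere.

[5, 19, 23, 29]

(a, b) ≡ (1369127555, -2777135) mod (ℚ^×)²; places V = {2, 3, 5, 7, 13, 17, 19, 23, 29, 31, 41, ∞}.
(a,b)_5: α=1, u≡4; β=-1, v≡2 (mod 5); (4|5)=+1, (2|5)=-1; sign (−1)^0·+1^-1·-1^1 = -1.
(a,b)_13: α=2, u≡4; β=2, v≡10 (mod 13); (4|13)=+1, (10|13)=+1; sign (−1)^0·+1^2·+1^2 = +1.
(a,b)_31: α=1, u≡3; β=1, v≡5 (mod 31); (3|31)=-1, (5|31)=+1; sign (−1)^1·-1^1·+1^1 = +1.
(a,b)_23: α=1, u≡11; β=1, v≡11 (mod 23); (11|23)=-1, (11|23)=-1; sign (−1)^1·-1^1·-1^1 = -1.
(a,b)_∞: sgn(1369127555)=+, sgn(-2777135)=−, so +1.
(a,b)_19: α=1, u≡14; β=1, v≡14 (mod 19); (14|19)=-1, (14|19)=-1; sign (−1)^1·-1^1·-1^1 = -1.
(a,b)_3: α=0, u≡2; β=2, v≡1 (mod 3); (2|3)=-1, (1|3)=+1; sign (−1)^0·-1^2·+1^0 = +1.
(a,b)_7: α=2, u≡5; β=6, v≡6 (mod 7); (5|7)=-1, (6|7)=-1; sign (−1)^0·-1^6·-1^2 = +1.
(a,b)_29: α=1, u≡13; β=2, v≡15 (mod 29); (13|29)=+1, (15|29)=-1; sign (−1)^0·+1^2·-1^1 = -1.
(a,b)_41: α=1, u≡17; β=1, v≡35 (mod 41); (17|41)=-1, (35|41)=-1; sign (−1)^0·-1^1·-1^1 = +1.
(a,b)_2: α=4, β=6; u≡3, v≡1 (mod 8); ε(u)ε(v)=1·0, αω(v)=4·0, βω(u)=6·1; sum ≡ 0  ⇒  +1.
(a,b)_17: α=-1, u≡14; β=-2, v≡2 (mod 17); (14|17)=-1, (2|17)=+1; sign (−1)^0·-1^-2·+1^-1 = +1.
Ram(1369127555, -2777135) = {5, 19, 23, 29}; no ℚ_5-point on the conic.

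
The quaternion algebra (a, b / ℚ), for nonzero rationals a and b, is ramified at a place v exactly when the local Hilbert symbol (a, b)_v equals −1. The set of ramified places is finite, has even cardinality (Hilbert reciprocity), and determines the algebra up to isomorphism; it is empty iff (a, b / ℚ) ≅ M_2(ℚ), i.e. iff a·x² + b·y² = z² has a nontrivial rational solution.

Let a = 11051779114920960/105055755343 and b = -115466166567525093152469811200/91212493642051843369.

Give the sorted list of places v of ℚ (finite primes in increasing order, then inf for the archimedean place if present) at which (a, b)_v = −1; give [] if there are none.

(a, b) ≡ (8645, -3) mod (ℚ^×)²; places V = {2, 3, 5, 7, 11, 13, 17, 19, 37, 43, 47, ∞}.
(a,b)_37: α=-2, u≡29; β=-4, v≡25 (mod 37); (29|37)=-1, (25|37)=+1; sign (−1)^0·-1^-4·+1^-2 = +1.
(a,b)_13: α=3, u≡5; β=2, v≡4 (mod 13); (5|13)=-1, (4|13)=+1; sign (−1)^0·-1^2·+1^3 = +1.
(a,b)_∞: sgn(8645)=+, sgn(-3)=−, so +1.
(a,b)_3: α=4, u≡2; β=11, v≡2 (mod 3); (2|3)=-1, (2|3)=-1; sign (−1)^0·-1^11·-1^4 = -1.
(a,b)_5: α=1, u≡4; β=2, v≡3 (mod 5); (4|5)=+1, (3|5)=-1; sign (−1)^0·+1^2·-1^1 = -1.
(a,b)_7: α=-3, u≡3; β=-6, v≡4 (mod 7); (3|7)=-1, (4|7)=+1; sign (−1)^0·-1^-6·+1^-3 = +1.
(a,b)_11: α=-2, u≡2; β=-2, v≡7 (mod 11); (2|11)=-1, (7|11)=-1; sign (−1)^0·-1^-2·-1^-2 = +1.
(a,b)_43: α=-2, u≡29; β=-4, v≡17 (mod 43); (29|43)=-1, (17|43)=+1; sign (−1)^0·-1^-4·+1^-2 = +1.
(a,b)_17: α=2, u≡9; β=4, v≡12 (mod 17); (9|17)=+1, (12|17)=-1; sign (−1)^0·+1^4·-1^2 = +1.
(a,b)_47: α=2, u≡43; β=4, v≡35 (mod 47); (43|47)=-1, (35|47)=-1; sign (−1)^0·-1^4·-1^2 = +1.
(a,b)_19: α=1, u≡2; β=2, v≡1 (mod 19); (2|19)=-1, (1|19)=+1; sign (−1)^0·-1^2·+1^1 = +1.
(a,b)_2: α=10, β=20; u≡5, v≡5 (mod 8); ε(u)ε(v)=0·0, αω(v)=10·1, βω(u)=20·1; sum ≡ 0  ⇒  +1.
(8645, -3 / ℚ) ramifies at {3, 5}: a division algebra.

[3, 5]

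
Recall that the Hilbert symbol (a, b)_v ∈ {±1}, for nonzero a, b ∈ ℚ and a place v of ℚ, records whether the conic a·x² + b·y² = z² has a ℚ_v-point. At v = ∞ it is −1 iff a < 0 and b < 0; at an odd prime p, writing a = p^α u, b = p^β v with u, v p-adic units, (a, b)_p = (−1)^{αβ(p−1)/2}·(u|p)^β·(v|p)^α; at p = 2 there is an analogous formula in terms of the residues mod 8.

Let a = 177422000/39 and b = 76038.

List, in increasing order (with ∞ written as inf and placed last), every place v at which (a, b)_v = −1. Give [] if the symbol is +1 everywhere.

[2, 3, 5, 19, 23, 29]

(a, b) ≡ (17298645, 76038) mod (ℚ^×)²; places V = {2, 3, 5, 7, 13, 19, 23, 29, ∞}.
(a,b)_3: α=-1, u≡2; β=1, v≡2 (mod 3); (2|3)=-1, (2|3)=-1; sign (−1)^1·-1^1·-1^-1 = -1.
(a,b)_19: α=1, u≡13; β=1, v≡12 (mod 19); (13|19)=-1, (12|19)=-1; sign (−1)^1·-1^1·-1^1 = -1.
(a,b)_7: α=1, u≡2; β=0, v≡4 (mod 7); (2|7)=+1, (4|7)=+1; sign (−1)^0·+1^0·+1^1 = +1.
(a,b)_29: α=1, u≡16; β=1, v≡12 (mod 29); (16|29)=+1, (12|29)=-1; sign (−1)^0·+1^1·-1^1 = -1.
(a,b)_2: α=4, β=1; u≡5, v≡3 (mod 8); ε(u)ε(v)=0·1, αω(v)=4·1, βω(u)=1·1; sum ≡ 1  ⇒  -1.
(a,b)_13: α=-1, u≡5; β=0, v≡1 (mod 13); (5|13)=-1, (1|13)=+1; sign (−1)^0·-1^0·+1^-1 = +1.
(a,b)_5: α=3, u≡4; β=0, v≡3 (mod 5); (4|5)=+1, (3|5)=-1; sign (−1)^0·+1^0·-1^3 = -1.
(a,b)_∞: sgn(17298645)=+, sgn(76038)=+, so +1.
(a,b)_23: α=1, u≡22; β=1, v≡17 (mod 23); (22|23)=-1, (17|23)=-1; sign (−1)^1·-1^1·-1^1 = -1.
Ram(17298645, 76038) = {2, 3, 5, 19, 23, 29}; no ℚ_2-point on the conic.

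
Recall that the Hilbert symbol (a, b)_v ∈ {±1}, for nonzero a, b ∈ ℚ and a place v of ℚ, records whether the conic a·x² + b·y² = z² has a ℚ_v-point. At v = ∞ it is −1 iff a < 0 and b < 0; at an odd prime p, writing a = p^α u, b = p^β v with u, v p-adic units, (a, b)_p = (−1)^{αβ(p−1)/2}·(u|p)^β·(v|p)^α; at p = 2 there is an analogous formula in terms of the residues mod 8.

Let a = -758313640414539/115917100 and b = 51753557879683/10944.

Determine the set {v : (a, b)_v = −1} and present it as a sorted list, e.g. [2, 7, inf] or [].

[11, 17, 23, 37]

Mod squares: a ≡ -130014929, b ≡ 7647937. Check v ∈ {∞, 2, 3, 5, 11, 13, 17, 19, 23, 29, 37, 43}.
v=3: a=3^2·(≡1), b=3^-2·(≡1) mod 3; (1|3)=+1, (1|3)=+1; (−1)^{2·-2·1}·(+1)^-2·(+1)^2 = +1.
v=37: a=37^1·(≡12), b=37^1·(≡24) mod 37; (12|37)=+1, (24|37)=-1; (−1)^{1·1·18}·(+1)^1·(-1)^1 = -1.
v=2: v_2(a)=-2, v_2(b)=-6; units ≡ 7, 1 (mod 8); ε·ε+αω+βω = 1·0+-2·0+-6·0 ≡ 0  ⇒  (a,b)_2 = +1.
v=5: a=5^-2·(≡4), b=5^0·(≡2) mod 5; (4|5)=+1, (2|5)=-1; (−1)^{-2·0·2}·(+1)^0·(-1)^-2 = +1.
v=∞: -130014929 < 0 and 7647937 > 0  ⇒  (a,b)_∞ = +1.
v=13: a=13^-2·(≡11), b=13^0·(≡8) mod 13; (11|13)=-1, (8|13)=-1; (−1)^{-2·0·6}·(-1)^0·(-1)^-2 = +1.
v=23: a=23^1·(≡18), b=23^3·(≡4) mod 23; (18|23)=+1, (4|23)=+1; (−1)^{1·3·11}·(+1)^3·(+1)^1 = -1.
v=17: a=17^1·(≡3), b=17^2·(≡12) mod 17; (3|17)=-1, (12|17)=-1; (−1)^{1·2·8}·(-1)^2·(-1)^1 = -1.
v=29: a=29^2·(≡14), b=29^2·(≡6) mod 29; (14|29)=-1, (6|29)=+1; (−1)^{2·2·14}·(-1)^2·(+1)^2 = +1.
v=43: a=43^1·(≡37), b=43^1·(≡35) mod 43; (37|43)=-1, (35|43)=+1; (−1)^{1·1·21}·(-1)^1·(+1)^1 = +1.
v=19: a=19^-3·(≡6), b=19^-1·(≡15) mod 19; (6|19)=+1, (15|19)=-1; (−1)^{-3·-1·9}·(+1)^-1·(-1)^-3 = +1.
v=11: a=11^5·(≡1), b=11^1·(≡5) mod 11; (1|11)=+1, (5|11)=+1; (−1)^{5·1·5}·(+1)^1·(+1)^5 = -1.
(-130014929, 7647937 / ℚ) ramifies at {11, 17, 23, 37}: a division algebra.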